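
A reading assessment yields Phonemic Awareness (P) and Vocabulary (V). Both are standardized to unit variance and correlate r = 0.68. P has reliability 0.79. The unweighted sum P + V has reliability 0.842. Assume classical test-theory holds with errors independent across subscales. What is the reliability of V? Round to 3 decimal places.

Var(P+V) = 2 + 2·0.68 = 3.360.
True-score variance = ρ_P + ρ_V + 2·0.68, so 0.842 = (0.79 + ρ_V + 1.36) / 3.360.
ρ_V = 0.842·3.360 − 0.79 − 1.36 = 0.679.

0.679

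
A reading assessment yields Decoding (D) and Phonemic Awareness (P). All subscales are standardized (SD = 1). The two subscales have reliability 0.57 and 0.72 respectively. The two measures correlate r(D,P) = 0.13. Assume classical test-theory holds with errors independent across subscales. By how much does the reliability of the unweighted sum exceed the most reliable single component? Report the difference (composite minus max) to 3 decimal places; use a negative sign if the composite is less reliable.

-0.034

Var(sum) = 2 + 0.26 = 2.26; true-score variance = 1.29 + 0.26 = 1.55; composite reliability = 0.6858.
Max component reliability = 0.7200.
Difference = 0.6858 − 0.7200 = -0.034.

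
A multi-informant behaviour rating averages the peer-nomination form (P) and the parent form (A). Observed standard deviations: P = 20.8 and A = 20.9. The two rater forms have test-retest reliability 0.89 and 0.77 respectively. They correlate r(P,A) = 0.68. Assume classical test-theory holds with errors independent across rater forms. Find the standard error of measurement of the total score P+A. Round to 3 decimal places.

12.168

Var(total) = 869.45 + 591.219 = 1460.67.
True-score variance = 721.393 + 591.219 = 1312.61, so reliability = 0.8986.
Error variance = 1460.67 − 1312.61 = 148.057; SEM = √148.057 = 12.168.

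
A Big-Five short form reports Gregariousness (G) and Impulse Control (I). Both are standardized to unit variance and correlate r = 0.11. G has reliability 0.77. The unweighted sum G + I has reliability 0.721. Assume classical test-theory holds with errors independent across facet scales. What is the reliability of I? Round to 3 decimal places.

Var(G+I) = 2 + 2·0.11 = 2.220.
True-score variance = ρ_G + ρ_I + 2·0.11, so 0.721 = (0.77 + ρ_I + 0.22) / 2.220.
ρ_I = 0.721·2.220 − 0.77 − 0.22 = 0.611.

0.611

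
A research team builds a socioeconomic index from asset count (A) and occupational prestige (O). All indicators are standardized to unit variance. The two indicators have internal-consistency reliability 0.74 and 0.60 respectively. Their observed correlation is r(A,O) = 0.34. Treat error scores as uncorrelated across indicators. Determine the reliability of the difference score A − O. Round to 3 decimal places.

0.500

Var(A−O) = 1 + 1 − 2·0.34 = 2 − 0.68 = 1.32.
Because errors are independent across components, Cov(Tᵢ,Tⱼ) = Cov(Xᵢ,Xⱼ); the off-diagonal part of the true-score variance is the same as above.
True-score variance = [0.74 + 0.60] − 0.68 = 1.34 − 0.68 = 0.66.
Reliability = 0.66 / 1.32 = 0.500.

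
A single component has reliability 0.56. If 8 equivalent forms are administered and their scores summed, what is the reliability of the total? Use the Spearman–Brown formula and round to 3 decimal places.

ρ_k = kρ / (1 + (k−1)ρ) = 8·0.56 / (1 + 7·0.56) = 4.480 / 4.920 = 0.911.

0.911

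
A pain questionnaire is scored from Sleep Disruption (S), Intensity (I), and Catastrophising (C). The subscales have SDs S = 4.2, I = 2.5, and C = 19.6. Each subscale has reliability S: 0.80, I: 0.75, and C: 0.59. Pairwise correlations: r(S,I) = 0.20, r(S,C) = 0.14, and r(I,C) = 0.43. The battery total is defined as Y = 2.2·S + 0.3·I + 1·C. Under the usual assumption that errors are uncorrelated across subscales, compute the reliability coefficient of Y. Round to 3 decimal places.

0.674

Var(Y) = 2.2²·4.2² + 0.3²·2.5² + 19.6² + 2·[0.66·4.2·2.5·0.20 + 2.2·4.2·19.6·0.14 + 0.3·2.5·19.6·0.43] = 470.1 + 66.1231 = 536.223.
Under uncorrelated errors the observed covariances equal the true-score covariances, so only the own-variance terms attenuate.
True-score variance = [2.2²·4.2²·0.80 + 0.3²·2.5²·0.75 + 19.6²·0.59] + 66.1231 = 295.378 + 66.1231 = 361.501.
Reliability = 361.501 / 536.223 = 0.674.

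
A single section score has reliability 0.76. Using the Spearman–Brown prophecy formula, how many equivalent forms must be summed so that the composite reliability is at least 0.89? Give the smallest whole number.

3

k ≥ ρ*(1−ρ₁)/(ρ₁(1−ρ*)) = 0.89·0.24 / (0.76·0.11) = 2.555.
Smallest integer k = 3.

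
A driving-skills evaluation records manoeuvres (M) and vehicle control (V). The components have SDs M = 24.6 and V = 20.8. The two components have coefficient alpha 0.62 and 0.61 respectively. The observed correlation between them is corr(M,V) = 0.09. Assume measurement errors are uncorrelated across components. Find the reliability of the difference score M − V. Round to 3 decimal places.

Var(M−V) = 24.6² + 20.8² − 2·24.6·20.8·0.09 = 1037.8 − 92.1024 = 945.698.
Because errors are independent across components, Cov(Tᵢ,Tⱼ) = Cov(Xᵢ,Xⱼ); the off-diagonal part of the true-score variance is the same as above.
True-score variance = [24.6²·0.62 + 20.8²·0.61] − 92.1024 = 639.11 − 92.1024 = 547.007.
Reliability = 547.007 / 945.698 = 0.578.

0.578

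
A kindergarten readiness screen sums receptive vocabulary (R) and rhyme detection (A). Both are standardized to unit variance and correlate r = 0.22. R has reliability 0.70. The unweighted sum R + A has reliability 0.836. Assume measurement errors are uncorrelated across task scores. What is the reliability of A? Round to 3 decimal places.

0.900

Var(R+A) = 2 + 2·0.22 = 2.440.
True-score variance = ρ_R + ρ_A + 2·0.22, so 0.836 = (0.70 + ρ_A + 0.44) / 2.440.
ρ_A = 0.836·2.440 − 0.70 − 0.44 = 0.900.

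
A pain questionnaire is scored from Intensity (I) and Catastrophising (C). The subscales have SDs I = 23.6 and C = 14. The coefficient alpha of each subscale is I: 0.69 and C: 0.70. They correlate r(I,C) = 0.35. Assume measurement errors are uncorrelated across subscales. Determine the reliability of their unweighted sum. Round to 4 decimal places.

0.7648

Var(I+C) = 23.6² + 14² + 2·[23.6·14·0.35] = 752.96 + 231.28 = 984.24.
Under uncorrelated errors the observed covariances equal the true-score covariances, so only the own-variance terms attenuate.
True-score variance = [23.6²·0.69 + 14²·0.70] + 231.28 = 521.502 + 231.28 = 752.782.
Reliability = 752.782 / 984.24 = 0.7648.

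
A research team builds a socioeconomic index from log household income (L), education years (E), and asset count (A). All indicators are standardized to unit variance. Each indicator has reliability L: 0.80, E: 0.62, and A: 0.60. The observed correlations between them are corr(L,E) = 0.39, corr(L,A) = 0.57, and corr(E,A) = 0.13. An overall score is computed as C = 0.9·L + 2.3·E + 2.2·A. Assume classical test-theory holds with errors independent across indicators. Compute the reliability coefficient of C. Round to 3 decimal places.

Var(C) = 0.9² + 2.3² + 2.2² + 2·[2.07·0.39 + 1.98·0.57 + 5.06·0.13] = 10.94 + 5.1874 = 16.1274.
With uncorrelated errors the cross-covariances are all true-score covariance, so they carry over unchanged; only the diagonal terms shrink to ρᵢσᵢ².
True-score variance = [0.9²·0.80 + 2.3²·0.62 + 2.2²·0.60] + 5.1874 = 6.8318 + 5.1874 = 12.0192.
Reliability = 12.0192 / 16.1274 = 0.745.

0.745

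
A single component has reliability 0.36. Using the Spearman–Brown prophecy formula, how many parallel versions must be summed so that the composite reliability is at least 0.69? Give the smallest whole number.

k ≥ ρ*(1−ρ₁)/(ρ₁(1−ρ*)) = 0.69·0.64 / (0.36·0.31) = 3.957.
Smallest integer k = 4.

4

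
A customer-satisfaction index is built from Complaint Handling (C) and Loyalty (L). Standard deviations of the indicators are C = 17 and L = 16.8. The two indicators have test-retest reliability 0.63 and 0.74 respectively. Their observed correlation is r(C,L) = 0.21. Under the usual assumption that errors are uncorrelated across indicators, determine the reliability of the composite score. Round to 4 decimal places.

Var(C+L) = 17² + 16.8² + 2·[17·16.8·0.21] = 571.24 + 119.952 = 691.192.
With uncorrelated errors the cross-covariances are all true-score covariance, so they carry over unchanged; only the diagonal terms shrink to ρᵢσᵢ².
True-score variance = [17²·0.63 + 16.8²·0.74] + 119.952 = 390.928 + 119.952 = 510.88.
Reliability = 510.88 / 691.192 = 0.7391.

0.7391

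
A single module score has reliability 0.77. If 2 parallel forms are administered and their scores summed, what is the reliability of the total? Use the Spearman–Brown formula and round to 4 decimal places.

0.8701

ρ_k = kρ / (1 + (k−1)ρ) = 2·0.77 / (1 + 1·0.77) = 1.540 / 1.770 = 0.8701.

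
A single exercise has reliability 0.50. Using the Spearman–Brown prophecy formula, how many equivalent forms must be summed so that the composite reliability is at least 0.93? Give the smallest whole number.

14

k ≥ ρ*(1−ρ₁)/(ρ₁(1−ρ*)) = 0.93·0.50 / (0.50·0.07) = 13.286.
Smallest integer k = 14.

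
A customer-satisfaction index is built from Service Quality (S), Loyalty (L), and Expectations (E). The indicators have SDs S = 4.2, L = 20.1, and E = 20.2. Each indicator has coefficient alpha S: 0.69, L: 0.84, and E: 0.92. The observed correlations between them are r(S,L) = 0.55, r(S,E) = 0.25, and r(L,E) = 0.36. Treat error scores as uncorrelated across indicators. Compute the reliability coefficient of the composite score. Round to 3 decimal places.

0.918

Var(S+L+E) = 4.2² + 20.1² + 20.2² + 2·[4.2·20.1·0.55 + 4.2·20.2·0.25 + 20.1·20.2·0.36] = 829.69 + 427.616 = 1257.31.
Because errors are independent across components, Cov(Tᵢ,Tⱼ) = Cov(Xᵢ,Xⱼ); the off-diagonal part of the true-score variance is the same as above.
True-score variance = [4.2²·0.69 + 20.1²·0.84 + 20.2²·0.92] + 427.616 = 726.937 + 427.616 = 1154.55.
Reliability = 1154.55 / 1257.31 = 0.918.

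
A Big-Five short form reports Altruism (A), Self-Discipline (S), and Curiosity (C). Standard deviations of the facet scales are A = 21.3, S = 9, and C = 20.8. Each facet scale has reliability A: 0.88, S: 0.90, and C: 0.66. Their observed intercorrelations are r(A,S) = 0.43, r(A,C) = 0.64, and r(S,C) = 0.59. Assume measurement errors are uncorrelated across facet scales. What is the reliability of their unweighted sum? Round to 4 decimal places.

Var(A+S+C) = 21.3² + 9² + 20.8² + 2·[21.3·9·0.43 + 21.3·20.8·0.64 + 9·20.8·0.59] = 967.33 + 952.849 = 1920.18.
Under uncorrelated errors the observed covariances equal the true-score covariances, so only the own-variance terms attenuate.
True-score variance = [21.3²·0.88 + 9²·0.90 + 20.8²·0.66] + 952.849 = 757.69 + 952.849 = 1710.54.
Reliability = 1710.54 / 1920.18 = 0.8908.

0.8908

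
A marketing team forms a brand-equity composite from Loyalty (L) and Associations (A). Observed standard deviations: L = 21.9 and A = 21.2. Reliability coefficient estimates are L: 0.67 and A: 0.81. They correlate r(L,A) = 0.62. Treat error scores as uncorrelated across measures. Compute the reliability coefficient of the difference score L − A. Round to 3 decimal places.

Var(L−A) = 21.9² + 21.2² − 2·21.9·21.2·0.62 = 929.05 − 575.707 = 353.343.
With uncorrelated errors the cross-covariances are all true-score covariance, so they carry over unchanged; only the diagonal terms shrink to ρᵢσᵢ².
True-score variance = [21.9²·0.67 + 21.2²·0.81] − 575.707 = 685.385 − 575.707 = 109.678.
Reliability = 109.678 / 353.343 = 0.310.

0.310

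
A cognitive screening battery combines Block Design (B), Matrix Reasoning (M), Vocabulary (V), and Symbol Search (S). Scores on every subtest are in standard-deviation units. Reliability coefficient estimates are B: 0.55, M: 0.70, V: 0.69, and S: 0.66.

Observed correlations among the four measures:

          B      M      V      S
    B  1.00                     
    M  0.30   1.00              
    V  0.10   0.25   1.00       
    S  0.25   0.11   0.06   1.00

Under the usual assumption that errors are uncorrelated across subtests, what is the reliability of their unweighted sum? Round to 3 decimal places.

0.772

Var(B+M+V+S) = 4 + 2·[0.30 + 0.10 + 0.25 + 0.25 + 0.11 + 0.06] = 4 + 2.14 = 6.14.
Because errors are independent across components, Cov(Tᵢ,Tⱼ) = Cov(Xᵢ,Xⱼ); the off-diagonal part of the true-score variance is the same as above.
True-score variance = [0.55 + 0.70 + 0.69 + 0.66] + 2.14 = 2.6 + 2.14 = 4.74.
Reliability = 4.74 / 6.14 = 0.772.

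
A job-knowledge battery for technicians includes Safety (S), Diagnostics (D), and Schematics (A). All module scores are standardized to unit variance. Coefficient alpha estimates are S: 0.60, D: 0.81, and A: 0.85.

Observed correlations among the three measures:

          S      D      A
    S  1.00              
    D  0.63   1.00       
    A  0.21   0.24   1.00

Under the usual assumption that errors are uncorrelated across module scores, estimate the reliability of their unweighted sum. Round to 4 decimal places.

Var(S+D+A) = 3 + 2·[0.63 + 0.21 + 0.24] = 3 + 2.16 = 5.16.
Because errors are independent across components, Cov(Tᵢ,Tⱼ) = Cov(Xᵢ,Xⱼ); the off-diagonal part of the true-score variance is the same as above.
True-score variance = [0.60 + 0.81 + 0.85] + 2.16 = 2.26 + 2.16 = 4.42.
Reliability = 4.42 / 5.16 = 0.8566.

0.8566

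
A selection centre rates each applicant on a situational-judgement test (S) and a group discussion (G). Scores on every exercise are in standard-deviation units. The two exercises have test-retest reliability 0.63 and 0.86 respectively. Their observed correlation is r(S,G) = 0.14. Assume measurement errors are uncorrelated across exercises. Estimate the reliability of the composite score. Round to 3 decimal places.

0.776

Var(S+G) = 2 + 2·[0.14] = 2 + 0.28 = 2.28.
Because errors are independent across components, Cov(Tᵢ,Tⱼ) = Cov(Xᵢ,Xⱼ); the off-diagonal part of the true-score variance is the same as above.
True-score variance = [0.63 + 0.86] + 0.28 = 1.49 + 0.28 = 1.77.
Reliability = 1.77 / 2.28 = 0.776.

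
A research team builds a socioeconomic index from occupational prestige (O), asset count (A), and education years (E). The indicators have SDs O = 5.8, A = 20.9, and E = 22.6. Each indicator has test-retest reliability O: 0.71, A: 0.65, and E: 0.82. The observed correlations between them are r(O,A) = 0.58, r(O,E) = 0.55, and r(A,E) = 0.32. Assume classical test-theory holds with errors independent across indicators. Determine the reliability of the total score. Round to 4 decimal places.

0.8377

Var(O+A+E) = 5.8² + 20.9² + 22.6² + 2·[5.8·20.9·0.58 + 5.8·22.6·0.55 + 20.9·22.6·0.32] = 981.21 + 587.101 = 1568.31.
Under uncorrelated errors the observed covariances equal the true-score covariances, so only the own-variance terms attenuate.
True-score variance = [5.8²·0.71 + 20.9²·0.65 + 22.6²·0.82] + 587.101 = 726.634 + 587.101 = 1313.73.
Reliability = 1313.73 / 1568.31 = 0.8377.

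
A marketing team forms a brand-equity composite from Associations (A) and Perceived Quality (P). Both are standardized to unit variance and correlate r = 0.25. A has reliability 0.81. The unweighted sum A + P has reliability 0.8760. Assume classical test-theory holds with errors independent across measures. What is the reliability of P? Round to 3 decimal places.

Var(A+P) = 2 + 2·0.25 = 2.500.
True-score variance = ρ_A + ρ_P + 2·0.25, so 0.8760 = (0.81 + ρ_P + 0.50) / 2.500.
ρ_P = 0.8760·2.500 − 0.81 − 0.50 = 0.880.

0.880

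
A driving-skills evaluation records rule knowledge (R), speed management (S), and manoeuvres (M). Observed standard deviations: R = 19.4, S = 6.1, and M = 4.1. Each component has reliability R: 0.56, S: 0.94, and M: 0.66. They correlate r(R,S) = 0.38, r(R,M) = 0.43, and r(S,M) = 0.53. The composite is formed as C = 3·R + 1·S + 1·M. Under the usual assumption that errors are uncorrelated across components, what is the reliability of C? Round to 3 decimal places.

0.620

Var(C) = 3²·19.4² + 6.1² + 4.1² + 2·[3·19.4·6.1·0.38 + 3·19.4·4.1·0.43 + 6.1·4.1·0.53] = 3441.26 + 501.539 = 3942.8.
With uncorrelated errors the cross-covariances are all true-score covariance, so they carry over unchanged; only the diagonal terms shrink to ρᵢσᵢ².
True-score variance = [3²·19.4²·0.56 + 6.1²·0.94 + 4.1²·0.66] + 501.539 = 1942.93 + 501.539 = 2444.47.
Reliability = 2444.47 / 3942.8 = 0.620.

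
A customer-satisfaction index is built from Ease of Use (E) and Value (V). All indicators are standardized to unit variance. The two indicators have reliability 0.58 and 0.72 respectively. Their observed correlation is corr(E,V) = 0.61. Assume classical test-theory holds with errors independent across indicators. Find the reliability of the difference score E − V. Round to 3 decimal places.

0.103

Var(E−V) = 1 + 1 − 2·0.61 = 2 − 1.22 = 0.78.
Because errors are independent across components, Cov(Tᵢ,Tⱼ) = Cov(Xᵢ,Xⱼ); the off-diagonal part of the true-score variance is the same as above.
True-score variance = [0.58 + 0.72] − 1.22 = 1.3 − 1.22 = 0.08.
Reliability = 0.08 / 0.78 = 0.103.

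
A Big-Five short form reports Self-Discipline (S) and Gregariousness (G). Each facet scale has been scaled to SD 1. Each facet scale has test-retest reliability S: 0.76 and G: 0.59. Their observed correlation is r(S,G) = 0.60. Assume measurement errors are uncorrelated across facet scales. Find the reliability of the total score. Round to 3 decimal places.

Var(S+G) = 2 + 2·[0.60] = 2 + 1.2 = 3.2.
Under uncorrelated errors the observed covariances equal the true-score covariances, so only the own-variance terms attenuate.
True-score variance = [0.76 + 0.59] + 1.2 = 1.35 + 1.2 = 2.55.
Reliability = 2.55 / 3.2 = 0.797.

0.797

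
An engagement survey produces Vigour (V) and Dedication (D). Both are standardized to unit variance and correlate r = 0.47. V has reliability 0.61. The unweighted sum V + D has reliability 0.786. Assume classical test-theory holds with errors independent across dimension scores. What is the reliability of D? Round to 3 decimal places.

Var(V+D) = 2 + 2·0.47 = 2.940.
True-score variance = ρ_V + ρ_D + 2·0.47, so 0.786 = (0.61 + ρ_D + 0.94) / 2.940.
ρ_D = 0.786·2.940 − 0.61 − 0.94 = 0.761.

0.761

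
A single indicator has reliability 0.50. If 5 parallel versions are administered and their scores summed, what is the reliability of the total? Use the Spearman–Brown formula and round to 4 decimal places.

0.8333

ρ_k = kρ / (1 + (k−1)ρ) = 5·0.50 / (1 + 4·0.50) = 2.500 / 3.000 = 0.8333.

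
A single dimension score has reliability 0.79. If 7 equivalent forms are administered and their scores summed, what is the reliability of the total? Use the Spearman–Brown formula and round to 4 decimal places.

0.9634

ρ_k = kρ / (1 + (k−1)ρ) = 7·0.79 / (1 + 6·0.79) = 5.530 / 5.740 = 0.9634.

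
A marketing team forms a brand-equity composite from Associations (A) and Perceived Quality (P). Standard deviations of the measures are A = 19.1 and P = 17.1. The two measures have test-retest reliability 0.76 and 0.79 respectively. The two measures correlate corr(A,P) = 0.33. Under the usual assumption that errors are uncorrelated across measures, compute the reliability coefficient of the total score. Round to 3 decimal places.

0.829

Var(A+P) = 19.1² + 17.1² + 2·[19.1·17.1·0.33] = 657.22 + 215.563 = 872.783.
Because errors are independent across components, Cov(Tᵢ,Tⱼ) = Cov(Xᵢ,Xⱼ); the off-diagonal part of the true-score variance is the same as above.
True-score variance = [19.1²·0.76 + 17.1²·0.79] + 215.563 = 508.26 + 215.563 = 723.822.
Reliability = 723.822 / 872.783 = 0.829.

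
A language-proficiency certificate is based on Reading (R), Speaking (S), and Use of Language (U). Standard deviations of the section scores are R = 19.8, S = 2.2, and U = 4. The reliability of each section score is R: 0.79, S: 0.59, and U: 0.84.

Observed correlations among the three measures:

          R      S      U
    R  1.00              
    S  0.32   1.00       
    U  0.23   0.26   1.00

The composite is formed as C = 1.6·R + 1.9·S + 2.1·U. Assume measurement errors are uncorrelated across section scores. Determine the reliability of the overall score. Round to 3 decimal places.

0.826

Var(C) = 1.6²·19.8² + 1.9²·2.2² + 2.1²·4² + 2·[3.04·19.8·2.2·0.32 + 3.36·19.8·4·0.23 + 3.99·2.2·4·0.26] = 1091.65 + 225.42 = 1317.07.
Because errors are independent across components, Cov(Tᵢ,Tⱼ) = Cov(Xᵢ,Xⱼ); the off-diagonal part of the true-score variance is the same as above.
True-score variance = [1.6²·19.8²·0.79 + 1.9²·2.2²·0.59 + 2.1²·4²·0.84] + 225.42 = 862.441 + 225.42 = 1087.86.
Reliability = 1087.86 / 1317.07 = 0.826.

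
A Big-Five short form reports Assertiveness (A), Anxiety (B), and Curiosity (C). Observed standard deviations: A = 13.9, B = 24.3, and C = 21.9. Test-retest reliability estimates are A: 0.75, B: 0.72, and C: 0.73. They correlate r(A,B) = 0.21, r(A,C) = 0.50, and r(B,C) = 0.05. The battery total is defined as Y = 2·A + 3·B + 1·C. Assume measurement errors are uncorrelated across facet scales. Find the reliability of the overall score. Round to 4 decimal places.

0.7788

Var(Y) = 2²·13.9² + 3²·24.3² + 21.9² + 2·[6·13.9·24.3·0.21 + 2·13.9·21.9·0.50 + 3·24.3·21.9·0.05] = 6566.86 + 1619.65 = 8186.51.
With uncorrelated errors the cross-covariances are all true-score covariance, so they carry over unchanged; only the diagonal terms shrink to ρᵢσᵢ².
True-score variance = [2²·13.9²·0.75 + 3²·24.3²·0.72 + 21.9²·0.73] + 1619.65 = 4756.12 + 1619.65 = 6375.77.
Reliability = 6375.77 / 8186.51 = 0.7788.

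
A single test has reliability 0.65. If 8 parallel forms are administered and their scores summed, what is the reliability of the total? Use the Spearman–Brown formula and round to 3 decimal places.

0.937

ρ_k = kρ / (1 + (k−1)ρ) = 8·0.65 / (1 + 7·0.65) = 5.200 / 5.550 = 0.937.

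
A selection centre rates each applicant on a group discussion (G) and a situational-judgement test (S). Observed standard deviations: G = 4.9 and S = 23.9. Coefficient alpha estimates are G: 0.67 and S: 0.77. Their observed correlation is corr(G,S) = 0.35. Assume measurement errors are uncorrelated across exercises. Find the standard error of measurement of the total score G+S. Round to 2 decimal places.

11.80

Var(total) = 595.22 + 81.977 = 677.197.
True-score variance = 455.918 + 81.977 = 537.895, so reliability = 0.7943.
Error variance = 677.197 − 537.895 = 139.302; SEM = √139.302 = 11.80.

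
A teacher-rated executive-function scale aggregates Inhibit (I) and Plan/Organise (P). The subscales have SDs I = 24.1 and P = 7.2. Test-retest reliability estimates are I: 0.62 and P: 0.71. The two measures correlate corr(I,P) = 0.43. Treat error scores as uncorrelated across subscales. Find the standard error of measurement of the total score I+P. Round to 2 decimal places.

15.35

Var(total) = 632.65 + 149.227 = 781.877.
True-score variance = 396.909 + 149.227 = 546.136, so reliability = 0.6985.
Error variance = 781.877 − 546.136 = 235.741; SEM = √235.741 = 15.35.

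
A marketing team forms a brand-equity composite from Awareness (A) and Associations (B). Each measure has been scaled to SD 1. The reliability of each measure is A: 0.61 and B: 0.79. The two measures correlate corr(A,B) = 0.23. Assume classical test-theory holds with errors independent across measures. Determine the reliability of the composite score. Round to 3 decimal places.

0.756

Var(A+B) = 2 + 2·[0.23] = 2 + 0.46 = 2.46.
With uncorrelated errors the cross-covariances are all true-score covariance, so they carry over unchanged; only the diagonal terms shrink to ρᵢσᵢ².
True-score variance = [0.61 + 0.79] + 0.46 = 1.4 + 0.46 = 1.86.
Reliability = 1.86 / 2.46 = 0.756.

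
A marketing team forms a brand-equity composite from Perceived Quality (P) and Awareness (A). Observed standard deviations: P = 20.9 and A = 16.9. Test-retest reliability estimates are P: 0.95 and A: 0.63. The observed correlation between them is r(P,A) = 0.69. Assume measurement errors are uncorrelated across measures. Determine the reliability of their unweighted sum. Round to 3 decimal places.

Var(P+A) = 20.9² + 16.9² + 2·[20.9·16.9·0.69] = 722.42 + 487.43 = 1209.85.
Under uncorrelated errors the observed covariances equal the true-score covariances, so only the own-variance terms attenuate.
True-score variance = [20.9²·0.95 + 16.9²·0.63] + 487.43 = 594.904 + 487.43 = 1082.33.
Reliability = 1082.33 / 1209.85 = 0.895.

0.895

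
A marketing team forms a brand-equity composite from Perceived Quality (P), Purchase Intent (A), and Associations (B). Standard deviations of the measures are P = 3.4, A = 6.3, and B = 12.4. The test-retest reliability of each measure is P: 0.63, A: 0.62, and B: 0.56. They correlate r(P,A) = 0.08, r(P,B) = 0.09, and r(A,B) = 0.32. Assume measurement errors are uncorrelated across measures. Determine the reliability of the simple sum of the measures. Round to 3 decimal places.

0.673

Var(P+A+B) = 3.4² + 6.3² + 12.4² + 2·[3.4·6.3·0.08 + 3.4·12.4·0.09 + 6.3·12.4·0.32] = 205.01 + 61.0128 = 266.023.
Under uncorrelated errors the observed covariances equal the true-score covariances, so only the own-variance terms attenuate.
True-score variance = [3.4²·0.63 + 6.3²·0.62 + 12.4²·0.56] + 61.0128 = 117.996 + 61.0128 = 179.009.
Reliability = 179.009 / 266.023 = 0.673.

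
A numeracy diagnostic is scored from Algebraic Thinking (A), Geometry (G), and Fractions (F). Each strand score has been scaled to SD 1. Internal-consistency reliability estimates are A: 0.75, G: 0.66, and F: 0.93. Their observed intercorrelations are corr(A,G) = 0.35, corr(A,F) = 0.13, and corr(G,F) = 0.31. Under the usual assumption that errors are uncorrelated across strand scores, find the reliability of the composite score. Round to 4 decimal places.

0.8559

Var(A+G+F) = 3 + 2·[0.35 + 0.13 + 0.31] = 3 + 1.58 = 4.58.
Under uncorrelated errors the observed covariances equal the true-score covariances, so only the own-variance terms attenuate.
True-score variance = [0.75 + 0.66 + 0.93] + 1.58 = 2.34 + 1.58 = 3.92.
Reliability = 3.92 / 4.58 = 0.8559.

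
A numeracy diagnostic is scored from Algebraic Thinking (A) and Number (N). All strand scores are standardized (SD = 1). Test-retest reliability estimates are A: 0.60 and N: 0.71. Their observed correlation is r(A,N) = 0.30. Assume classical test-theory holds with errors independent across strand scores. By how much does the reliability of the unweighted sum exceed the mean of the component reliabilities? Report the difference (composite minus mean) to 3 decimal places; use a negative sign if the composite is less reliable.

0.080

Var(sum) = 2 + 0.6 = 2.6; true-score variance = 1.31 + 0.6 = 1.91; composite reliability = 0.7346.
Mean component reliability = 0.6550.
Difference = 0.7346 − 0.6550 = 0.080.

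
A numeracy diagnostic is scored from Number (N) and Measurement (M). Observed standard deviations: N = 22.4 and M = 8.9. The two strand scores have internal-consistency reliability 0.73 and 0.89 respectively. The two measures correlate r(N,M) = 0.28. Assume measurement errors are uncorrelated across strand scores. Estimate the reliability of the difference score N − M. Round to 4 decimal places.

Var(N−M) = 22.4² + 8.9² − 2·22.4·8.9·0.28 = 580.97 − 111.642 = 469.328.
With uncorrelated errors the cross-covariances are all true-score covariance, so they carry over unchanged; only the diagonal terms shrink to ρᵢσᵢ².
True-score variance = [22.4²·0.73 + 8.9²·0.89] − 111.642 = 436.782 − 111.642 = 325.14.
Reliability = 325.14 / 469.328 = 0.6928.

0.6928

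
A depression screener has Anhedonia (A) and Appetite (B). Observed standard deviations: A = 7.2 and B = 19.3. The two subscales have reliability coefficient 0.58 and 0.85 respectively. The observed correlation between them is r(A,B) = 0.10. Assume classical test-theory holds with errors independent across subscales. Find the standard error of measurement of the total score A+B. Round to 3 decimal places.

Var(total) = 424.33 + 27.792 = 452.122.
True-score variance = 346.684 + 27.792 = 374.476, so reliability = 0.8283.
Error variance = 452.122 − 374.476 = 77.6463; SEM = √77.6463 = 8.812.

8.812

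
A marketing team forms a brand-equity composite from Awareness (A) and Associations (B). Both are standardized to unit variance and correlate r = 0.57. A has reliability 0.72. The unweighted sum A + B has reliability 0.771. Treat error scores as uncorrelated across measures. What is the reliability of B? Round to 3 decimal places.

0.561

Var(A+B) = 2 + 2·0.57 = 3.140.
True-score variance = ρ_A + ρ_B + 2·0.57, so 0.771 = (0.72 + ρ_B + 1.14) / 3.140.
ρ_B = 0.771·3.140 − 0.72 − 1.14 = 0.561.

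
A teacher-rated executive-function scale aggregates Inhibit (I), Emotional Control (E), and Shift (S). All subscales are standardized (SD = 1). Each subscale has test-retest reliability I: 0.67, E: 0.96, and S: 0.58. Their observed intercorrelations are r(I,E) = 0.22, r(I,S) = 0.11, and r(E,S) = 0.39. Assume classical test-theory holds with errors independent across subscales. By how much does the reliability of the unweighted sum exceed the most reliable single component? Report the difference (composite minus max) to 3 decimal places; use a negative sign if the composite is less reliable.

-0.138

Var(sum) = 3 + 1.44 = 4.44; true-score variance = 2.21 + 1.44 = 3.65; composite reliability = 0.8221.
Max component reliability = 0.9600.
Difference = 0.8221 − 0.9600 = -0.138.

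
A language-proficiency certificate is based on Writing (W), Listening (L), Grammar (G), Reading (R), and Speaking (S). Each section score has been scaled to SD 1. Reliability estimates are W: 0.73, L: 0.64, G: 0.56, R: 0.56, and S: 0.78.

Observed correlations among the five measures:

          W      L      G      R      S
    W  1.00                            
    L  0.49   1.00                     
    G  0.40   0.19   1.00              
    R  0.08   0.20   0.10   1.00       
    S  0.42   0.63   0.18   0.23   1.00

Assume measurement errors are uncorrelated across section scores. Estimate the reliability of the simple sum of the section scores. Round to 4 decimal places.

0.8404

Var(W+L+G+R+S) = 5 + 2·[0.49 + 0.40 + 0.08 + 0.42 + 0.19 + 0.20 + 0.63 + 0.10 + 0.18 + 0.23] = 5 + 5.84 = 10.84.
Under uncorrelated errors the observed covariances equal the true-score covariances, so only the own-variance terms attenuate.
True-score variance = [0.73 + 0.64 + 0.56 + 0.56 + 0.78] + 5.84 = 3.27 + 5.84 = 9.11.
Reliability = 9.11 / 10.84 = 0.8404.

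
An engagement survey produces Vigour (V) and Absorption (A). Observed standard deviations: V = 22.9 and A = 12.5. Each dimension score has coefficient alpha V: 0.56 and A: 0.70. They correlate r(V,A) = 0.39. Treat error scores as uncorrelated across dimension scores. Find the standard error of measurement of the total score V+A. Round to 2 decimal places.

Var(total) = 680.66 + 223.275 = 903.935.
True-score variance = 403.045 + 223.275 = 626.32, so reliability = 0.6929.
Error variance = 903.935 − 626.32 = 277.615; SEM = √277.615 = 16.66.

16.66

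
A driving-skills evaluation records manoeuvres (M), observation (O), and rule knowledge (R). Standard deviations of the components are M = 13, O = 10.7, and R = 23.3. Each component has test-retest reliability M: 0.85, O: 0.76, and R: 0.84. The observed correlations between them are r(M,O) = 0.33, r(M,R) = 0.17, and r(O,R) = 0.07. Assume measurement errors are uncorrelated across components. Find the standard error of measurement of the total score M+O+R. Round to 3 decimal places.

11.819

Var(total) = 826.38 + 229.695 = 1056.08.
True-score variance = 686.69 + 229.695 = 916.385, so reliability = 0.8677.
Error variance = 1056.08 − 916.385 = 139.69; SEM = √139.69 = 11.819.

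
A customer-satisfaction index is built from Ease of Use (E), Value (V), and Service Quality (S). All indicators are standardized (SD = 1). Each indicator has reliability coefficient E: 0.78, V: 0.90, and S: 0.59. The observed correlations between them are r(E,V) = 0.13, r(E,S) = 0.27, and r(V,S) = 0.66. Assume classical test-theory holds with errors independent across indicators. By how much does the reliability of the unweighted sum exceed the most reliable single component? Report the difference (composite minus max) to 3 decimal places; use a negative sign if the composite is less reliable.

-0.043

Var(sum) = 3 + 2.12 = 5.12; true-score variance = 2.27 + 2.12 = 4.39; composite reliability = 0.8574.
Max component reliability = 0.9000.
Difference = 0.8574 − 0.9000 = -0.043.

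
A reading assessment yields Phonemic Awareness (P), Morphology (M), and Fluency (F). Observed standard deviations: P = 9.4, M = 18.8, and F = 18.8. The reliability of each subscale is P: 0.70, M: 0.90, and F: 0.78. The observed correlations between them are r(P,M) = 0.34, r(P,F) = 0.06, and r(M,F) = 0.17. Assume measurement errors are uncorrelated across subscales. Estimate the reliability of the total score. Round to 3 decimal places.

0.868

Var(P+M+F) = 9.4² + 18.8² + 18.8² + 2·[9.4·18.8·0.34 + 9.4·18.8·0.06 + 18.8·18.8·0.17] = 795.24 + 261.546 = 1056.79.
Under uncorrelated errors the observed covariances equal the true-score covariances, so only the own-variance terms attenuate.
True-score variance = [9.4²·0.70 + 18.8²·0.90 + 18.8²·0.78] + 261.546 = 655.631 + 261.546 = 917.177.
Reliability = 917.177 / 1056.79 = 0.868.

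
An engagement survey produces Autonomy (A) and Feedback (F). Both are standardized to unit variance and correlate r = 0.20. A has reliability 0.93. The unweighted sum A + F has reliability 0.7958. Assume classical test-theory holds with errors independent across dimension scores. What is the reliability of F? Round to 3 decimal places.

Var(A+F) = 2 + 2·0.20 = 2.400.
True-score variance = ρ_A + ρ_F + 2·0.20, so 0.7958 = (0.93 + ρ_F + 0.40) / 2.400.
ρ_F = 0.7958·2.400 − 0.93 − 0.40 = 0.580.

0.580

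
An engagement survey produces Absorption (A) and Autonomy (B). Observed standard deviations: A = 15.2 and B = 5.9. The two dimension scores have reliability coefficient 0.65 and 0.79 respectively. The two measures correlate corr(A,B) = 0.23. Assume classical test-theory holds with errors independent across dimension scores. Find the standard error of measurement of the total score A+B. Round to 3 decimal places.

9.390

Var(total) = 265.85 + 41.2528 = 307.103.
True-score variance = 177.676 + 41.2528 = 218.929, so reliability = 0.7129.
Error variance = 307.103 − 218.929 = 88.1741; SEM = √88.1741 = 9.390.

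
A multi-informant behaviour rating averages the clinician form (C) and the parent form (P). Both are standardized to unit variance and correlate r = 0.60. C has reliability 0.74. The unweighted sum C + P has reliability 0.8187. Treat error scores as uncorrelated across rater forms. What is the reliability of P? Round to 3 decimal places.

Var(C+P) = 2 + 2·0.60 = 3.200.
True-score variance = ρ_C + ρ_P + 2·0.60, so 0.8187 = (0.74 + ρ_P + 1.20) / 3.200.
ρ_P = 0.8187·3.200 − 0.74 − 1.20 = 0.680.

0.680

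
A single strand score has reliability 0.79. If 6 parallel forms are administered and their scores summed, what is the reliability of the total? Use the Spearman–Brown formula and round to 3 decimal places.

ρ_k = kρ / (1 + (k−1)ρ) = 6·0.79 / (1 + 5·0.79) = 4.740 / 4.950 = 0.958.

0.958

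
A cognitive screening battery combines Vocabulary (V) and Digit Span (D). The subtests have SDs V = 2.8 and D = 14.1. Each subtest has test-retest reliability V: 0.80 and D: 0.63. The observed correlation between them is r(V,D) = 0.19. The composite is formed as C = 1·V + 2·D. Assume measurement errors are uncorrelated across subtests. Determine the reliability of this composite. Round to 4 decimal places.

0.6449

Var(C) = 2.8² + 2²·14.1² + 2·[2·2.8·14.1·0.19] = 803.08 + 30.0048 = 833.085.
Because errors are independent across components, Cov(Tᵢ,Tⱼ) = Cov(Xᵢ,Xⱼ); the off-diagonal part of the true-score variance is the same as above.
True-score variance = [2.8²·0.80 + 2²·14.1²·0.63] + 30.0048 = 507.273 + 30.0048 = 537.278.
Reliability = 537.278 / 833.085 = 0.6449.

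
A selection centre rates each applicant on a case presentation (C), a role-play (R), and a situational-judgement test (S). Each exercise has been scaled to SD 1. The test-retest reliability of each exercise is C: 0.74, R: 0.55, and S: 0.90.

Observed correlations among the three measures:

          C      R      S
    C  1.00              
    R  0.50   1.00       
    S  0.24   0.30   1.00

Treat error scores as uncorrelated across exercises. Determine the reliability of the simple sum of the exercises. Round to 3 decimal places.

0.841

Var(C+R+S) = 3 + 2·[0.50 + 0.24 + 0.30] = 3 + 2.08 = 5.08.
With uncorrelated errors the cross-covariances are all true-score covariance, so they carry over unchanged; only the diagonal terms shrink to ρᵢσᵢ².
True-score variance = [0.74 + 0.55 + 0.90] + 2.08 = 2.19 + 2.08 = 4.27.
Reliability = 4.27 / 5.08 = 0.841.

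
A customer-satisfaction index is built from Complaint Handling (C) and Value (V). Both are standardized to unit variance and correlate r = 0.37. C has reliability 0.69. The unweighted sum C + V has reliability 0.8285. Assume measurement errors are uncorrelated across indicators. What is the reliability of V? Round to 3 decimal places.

0.840

Var(C+V) = 2 + 2·0.37 = 2.740.
True-score variance = ρ_C + ρ_V + 2·0.37, so 0.8285 = (0.69 + ρ_V + 0.74) / 2.740.
ρ_V = 0.8285·2.740 − 0.69 − 0.74 = 0.840.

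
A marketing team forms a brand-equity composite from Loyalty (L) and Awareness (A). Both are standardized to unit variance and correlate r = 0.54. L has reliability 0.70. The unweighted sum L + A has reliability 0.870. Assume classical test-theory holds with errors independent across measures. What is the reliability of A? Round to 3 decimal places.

Var(L+A) = 2 + 2·0.54 = 3.080.
True-score variance = ρ_L + ρ_A + 2·0.54, so 0.870 = (0.70 + ρ_A + 1.08) / 3.080.
ρ_A = 0.870·3.080 − 0.70 − 1.08 = 0.900.

0.900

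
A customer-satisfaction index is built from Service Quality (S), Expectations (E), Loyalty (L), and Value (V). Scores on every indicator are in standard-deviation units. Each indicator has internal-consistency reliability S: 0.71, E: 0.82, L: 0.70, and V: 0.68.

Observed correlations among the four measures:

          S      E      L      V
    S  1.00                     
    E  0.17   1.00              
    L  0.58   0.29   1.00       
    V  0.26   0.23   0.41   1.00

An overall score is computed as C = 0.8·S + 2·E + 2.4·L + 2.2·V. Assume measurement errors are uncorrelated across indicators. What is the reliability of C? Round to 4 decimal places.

Var(C) = 0.8² + 2² + 2.4² + 2.2² + 2·[1.6·0.17 + 1.92·0.58 + 1.76·0.26 + 4.8·0.29 + 4.4·0.23 + 5.28·0.41] = 15.24 + 12.824 = 28.064.
With uncorrelated errors the cross-covariances are all true-score covariance, so they carry over unchanged; only the diagonal terms shrink to ρᵢσᵢ².
True-score variance = [0.8²·0.71 + 2²·0.82 + 2.4²·0.70 + 2.2²·0.68] + 12.824 = 11.0576 + 12.824 = 23.8816.
Reliability = 23.8816 / 28.064 = 0.8510.

0.8510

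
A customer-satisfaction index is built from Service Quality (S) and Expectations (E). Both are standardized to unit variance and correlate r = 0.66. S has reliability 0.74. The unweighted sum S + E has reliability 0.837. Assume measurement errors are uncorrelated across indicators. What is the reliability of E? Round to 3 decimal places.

0.719

Var(S+E) = 2 + 2·0.66 = 3.320.
True-score variance = ρ_S + ρ_E + 2·0.66, so 0.837 = (0.74 + ρ_E + 1.32) / 3.320.
ρ_E = 0.837·3.320 − 0.74 − 1.32 = 0.719.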